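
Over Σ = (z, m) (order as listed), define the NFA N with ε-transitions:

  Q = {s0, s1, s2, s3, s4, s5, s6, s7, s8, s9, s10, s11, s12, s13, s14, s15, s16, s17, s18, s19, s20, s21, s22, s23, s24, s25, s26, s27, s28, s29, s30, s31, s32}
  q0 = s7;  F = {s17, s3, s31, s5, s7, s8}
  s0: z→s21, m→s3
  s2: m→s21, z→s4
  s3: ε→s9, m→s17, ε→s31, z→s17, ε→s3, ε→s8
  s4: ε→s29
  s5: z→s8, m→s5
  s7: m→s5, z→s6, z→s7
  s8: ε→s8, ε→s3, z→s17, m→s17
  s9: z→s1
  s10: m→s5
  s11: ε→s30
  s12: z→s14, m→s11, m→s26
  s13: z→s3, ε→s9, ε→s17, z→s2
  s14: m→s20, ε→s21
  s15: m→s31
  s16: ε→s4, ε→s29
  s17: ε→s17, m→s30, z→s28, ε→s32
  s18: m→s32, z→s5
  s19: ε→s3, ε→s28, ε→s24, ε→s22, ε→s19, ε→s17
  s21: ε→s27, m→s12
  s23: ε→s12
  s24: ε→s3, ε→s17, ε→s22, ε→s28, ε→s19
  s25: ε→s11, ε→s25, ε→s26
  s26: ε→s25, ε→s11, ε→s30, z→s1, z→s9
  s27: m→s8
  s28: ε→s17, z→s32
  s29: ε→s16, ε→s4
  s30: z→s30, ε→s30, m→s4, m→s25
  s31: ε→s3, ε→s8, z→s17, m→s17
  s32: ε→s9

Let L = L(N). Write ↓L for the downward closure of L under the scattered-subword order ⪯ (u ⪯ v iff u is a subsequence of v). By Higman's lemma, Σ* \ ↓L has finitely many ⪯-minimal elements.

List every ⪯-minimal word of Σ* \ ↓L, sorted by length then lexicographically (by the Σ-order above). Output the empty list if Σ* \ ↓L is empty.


min(Σ*\↓L) = [mzzm, mzmm].

|Q|=33, |F|=6, |δ|=77 (41 ε).
min D↑ (5 st, q0=0, F={4}): 0:z→0,m→1 1:z→2,m→1 2:z→3,m→3 3:z→3,m→4 4:z→4,m→4.
'mzzm': N↓-sim [18, 16, 15, 12, 9] end={s1,s11,s16,s25,s26,s29,s30,s4,s9} ∉↓L; 4/4 single-dels accept.
'mzmm': |S_i|=[18, 16, 15, 12, 9] end={s1,s11,s16,s25,s26,s29,s30,s4,s9} rej; 4/4 del acc.
2 minimals (antichain).


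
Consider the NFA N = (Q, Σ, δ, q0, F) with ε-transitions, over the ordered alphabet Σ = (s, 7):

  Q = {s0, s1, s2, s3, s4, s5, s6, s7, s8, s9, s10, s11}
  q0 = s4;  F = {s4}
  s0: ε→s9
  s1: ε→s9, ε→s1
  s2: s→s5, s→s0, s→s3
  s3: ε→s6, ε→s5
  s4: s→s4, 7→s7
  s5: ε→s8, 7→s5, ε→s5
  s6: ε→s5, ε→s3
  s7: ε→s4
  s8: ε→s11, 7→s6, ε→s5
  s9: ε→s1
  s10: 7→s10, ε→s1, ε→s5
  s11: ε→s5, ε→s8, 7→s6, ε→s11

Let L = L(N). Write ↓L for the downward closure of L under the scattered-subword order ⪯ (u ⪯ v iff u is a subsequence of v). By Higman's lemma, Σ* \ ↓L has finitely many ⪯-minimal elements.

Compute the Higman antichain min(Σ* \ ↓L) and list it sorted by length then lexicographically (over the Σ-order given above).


|Q|=12, |F|=1, |δ|=27 (18 ε).
min D↑ (1 st, q0=0, F={}): 0:s→0,7→0 (ε-aug+det+¬).
L(D↑) = ∅; no obstructions.

min(Σ*\↓L) = [].


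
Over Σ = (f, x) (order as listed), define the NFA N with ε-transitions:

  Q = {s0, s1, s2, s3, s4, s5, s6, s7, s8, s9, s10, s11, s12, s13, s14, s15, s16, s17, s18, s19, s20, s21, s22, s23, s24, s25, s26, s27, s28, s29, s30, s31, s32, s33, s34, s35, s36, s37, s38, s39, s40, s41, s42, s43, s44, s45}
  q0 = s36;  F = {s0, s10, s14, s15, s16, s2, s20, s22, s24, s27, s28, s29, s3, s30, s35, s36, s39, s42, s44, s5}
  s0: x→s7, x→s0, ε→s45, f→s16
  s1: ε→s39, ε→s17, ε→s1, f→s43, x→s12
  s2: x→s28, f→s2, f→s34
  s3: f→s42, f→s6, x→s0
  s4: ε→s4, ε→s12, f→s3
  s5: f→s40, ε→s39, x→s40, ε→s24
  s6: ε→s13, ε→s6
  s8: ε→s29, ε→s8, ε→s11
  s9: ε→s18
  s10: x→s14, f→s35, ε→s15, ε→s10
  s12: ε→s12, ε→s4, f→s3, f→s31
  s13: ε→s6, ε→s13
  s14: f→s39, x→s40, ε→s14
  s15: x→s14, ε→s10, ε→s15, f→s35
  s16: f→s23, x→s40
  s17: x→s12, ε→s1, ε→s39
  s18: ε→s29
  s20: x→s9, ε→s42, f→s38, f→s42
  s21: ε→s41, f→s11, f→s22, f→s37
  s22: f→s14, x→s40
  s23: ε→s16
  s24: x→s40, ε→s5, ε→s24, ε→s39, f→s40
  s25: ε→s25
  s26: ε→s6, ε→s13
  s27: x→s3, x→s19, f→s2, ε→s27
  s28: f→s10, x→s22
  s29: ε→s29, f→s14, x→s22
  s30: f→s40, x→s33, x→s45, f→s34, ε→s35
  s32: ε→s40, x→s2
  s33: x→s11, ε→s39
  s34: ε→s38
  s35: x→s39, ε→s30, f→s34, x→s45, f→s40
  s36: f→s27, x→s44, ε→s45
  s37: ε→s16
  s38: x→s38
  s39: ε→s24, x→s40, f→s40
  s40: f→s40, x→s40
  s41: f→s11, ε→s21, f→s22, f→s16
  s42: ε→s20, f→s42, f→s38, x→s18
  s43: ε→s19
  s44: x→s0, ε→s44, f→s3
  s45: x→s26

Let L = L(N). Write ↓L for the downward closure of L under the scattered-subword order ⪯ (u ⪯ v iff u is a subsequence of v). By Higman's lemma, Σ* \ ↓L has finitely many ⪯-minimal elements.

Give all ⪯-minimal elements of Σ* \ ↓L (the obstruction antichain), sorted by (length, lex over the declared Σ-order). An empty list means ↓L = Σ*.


min(Σ*\↓L) = [xxfx, ffxxx, ffxfff].

|Q|=46, |F|=20, |δ|=117 (49 ε).
min D↑ (16 st, q0=0, F={12}): 0:f→1,x→2 1:f→3,x→4 2:f→4,x→5 3:f→3,x→6 4:f→7,x→5 5:f→8,x→5 6:f→9,x→10 7:f→7,x→11 8:f→8,x→12 9:f→13,x→14 10:f→14,x→12 11:f→14,x→10 12:f→12,x→12 13:f→12,x→15 14:f→15,x→12 15:f→12,x→12 (ε-aug+det+¬).
'xxfx': run [34, 31, 20, 7, 1] end={s40} ∉↓L; 4/4 single-dels accept.
'ffxxx': |S_i|=[34, 32, 27, 22, 13, 6] end={s11,s13,s26,s38,s40,s6} rej; 5/5 deletions ∈↓L.
'ffxfff': run [34, 32, 27, 22, 17, 14, 3] end={s34,s38,s40} — reject; 6/6 deletions ∈↓L.
3 minimals (antichain).


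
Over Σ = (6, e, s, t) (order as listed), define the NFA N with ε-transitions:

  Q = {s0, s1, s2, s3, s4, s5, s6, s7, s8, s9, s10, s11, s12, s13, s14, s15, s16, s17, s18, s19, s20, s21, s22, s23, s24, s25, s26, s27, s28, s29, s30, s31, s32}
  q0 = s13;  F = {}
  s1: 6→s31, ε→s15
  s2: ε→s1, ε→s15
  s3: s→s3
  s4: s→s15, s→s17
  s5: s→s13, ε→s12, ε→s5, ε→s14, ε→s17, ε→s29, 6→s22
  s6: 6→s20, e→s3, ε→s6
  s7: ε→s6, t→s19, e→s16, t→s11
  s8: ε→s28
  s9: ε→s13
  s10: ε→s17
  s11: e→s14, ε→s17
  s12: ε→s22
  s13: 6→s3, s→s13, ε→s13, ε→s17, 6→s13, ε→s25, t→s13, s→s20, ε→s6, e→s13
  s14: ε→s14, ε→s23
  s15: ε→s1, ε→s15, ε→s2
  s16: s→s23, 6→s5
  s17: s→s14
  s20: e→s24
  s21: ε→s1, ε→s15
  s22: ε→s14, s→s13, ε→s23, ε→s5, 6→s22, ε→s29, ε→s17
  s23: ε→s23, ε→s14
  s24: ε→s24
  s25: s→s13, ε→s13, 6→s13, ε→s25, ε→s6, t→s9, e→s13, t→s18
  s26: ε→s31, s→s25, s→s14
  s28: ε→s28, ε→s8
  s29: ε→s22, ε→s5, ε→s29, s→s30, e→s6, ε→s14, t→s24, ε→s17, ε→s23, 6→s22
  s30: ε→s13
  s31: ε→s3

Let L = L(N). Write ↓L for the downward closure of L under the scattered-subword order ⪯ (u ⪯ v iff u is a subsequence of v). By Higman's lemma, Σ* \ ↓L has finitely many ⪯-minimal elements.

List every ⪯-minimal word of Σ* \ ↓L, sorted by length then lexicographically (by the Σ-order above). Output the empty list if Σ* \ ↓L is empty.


A = [ε].

|Q|=33, |F|=0, |δ|=83 (48 ε).
min D↑ (1 st, q0=0, F={0}): 0:6→0,e→0,s→0,t→0 (ε-aug+det+¬).
ε ∈ L(D↑) — L = ∅.


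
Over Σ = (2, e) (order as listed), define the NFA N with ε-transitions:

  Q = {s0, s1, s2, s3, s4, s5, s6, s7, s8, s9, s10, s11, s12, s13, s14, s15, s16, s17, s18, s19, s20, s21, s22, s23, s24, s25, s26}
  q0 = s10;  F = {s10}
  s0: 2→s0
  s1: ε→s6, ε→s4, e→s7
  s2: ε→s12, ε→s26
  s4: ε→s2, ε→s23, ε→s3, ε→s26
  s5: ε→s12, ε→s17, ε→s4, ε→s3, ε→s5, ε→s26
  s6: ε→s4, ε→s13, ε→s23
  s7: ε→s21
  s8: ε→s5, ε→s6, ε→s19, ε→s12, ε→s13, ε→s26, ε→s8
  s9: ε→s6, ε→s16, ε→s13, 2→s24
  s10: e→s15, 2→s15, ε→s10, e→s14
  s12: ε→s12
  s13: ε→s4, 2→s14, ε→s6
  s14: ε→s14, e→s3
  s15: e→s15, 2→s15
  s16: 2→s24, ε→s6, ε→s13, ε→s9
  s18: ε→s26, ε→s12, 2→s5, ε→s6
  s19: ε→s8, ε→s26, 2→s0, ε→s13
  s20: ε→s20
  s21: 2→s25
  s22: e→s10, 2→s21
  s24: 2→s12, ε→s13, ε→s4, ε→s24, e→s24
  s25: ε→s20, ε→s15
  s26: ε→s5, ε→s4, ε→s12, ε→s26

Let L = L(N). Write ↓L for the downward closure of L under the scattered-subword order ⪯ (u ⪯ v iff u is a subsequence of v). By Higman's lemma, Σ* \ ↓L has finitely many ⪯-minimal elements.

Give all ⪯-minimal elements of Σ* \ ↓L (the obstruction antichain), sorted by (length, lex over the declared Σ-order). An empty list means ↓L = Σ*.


min(Σ*\↓L) = [2, e].

|Q|=27, |F|=1, |δ|=70 (52 ε).
min D↑ (2 st, q0=0, F={1}): 0:2→1,e→1 1:2→1,e→1 [Hopcroft].
'2': |S_i|=[4, 1] end={s15} rej; 1/1 deletions ∈↓L.
'e': |S_i|=[4, 3] end={s14,s15,s3} — reject; 1/1 single-dels accept.
2 obstructions.


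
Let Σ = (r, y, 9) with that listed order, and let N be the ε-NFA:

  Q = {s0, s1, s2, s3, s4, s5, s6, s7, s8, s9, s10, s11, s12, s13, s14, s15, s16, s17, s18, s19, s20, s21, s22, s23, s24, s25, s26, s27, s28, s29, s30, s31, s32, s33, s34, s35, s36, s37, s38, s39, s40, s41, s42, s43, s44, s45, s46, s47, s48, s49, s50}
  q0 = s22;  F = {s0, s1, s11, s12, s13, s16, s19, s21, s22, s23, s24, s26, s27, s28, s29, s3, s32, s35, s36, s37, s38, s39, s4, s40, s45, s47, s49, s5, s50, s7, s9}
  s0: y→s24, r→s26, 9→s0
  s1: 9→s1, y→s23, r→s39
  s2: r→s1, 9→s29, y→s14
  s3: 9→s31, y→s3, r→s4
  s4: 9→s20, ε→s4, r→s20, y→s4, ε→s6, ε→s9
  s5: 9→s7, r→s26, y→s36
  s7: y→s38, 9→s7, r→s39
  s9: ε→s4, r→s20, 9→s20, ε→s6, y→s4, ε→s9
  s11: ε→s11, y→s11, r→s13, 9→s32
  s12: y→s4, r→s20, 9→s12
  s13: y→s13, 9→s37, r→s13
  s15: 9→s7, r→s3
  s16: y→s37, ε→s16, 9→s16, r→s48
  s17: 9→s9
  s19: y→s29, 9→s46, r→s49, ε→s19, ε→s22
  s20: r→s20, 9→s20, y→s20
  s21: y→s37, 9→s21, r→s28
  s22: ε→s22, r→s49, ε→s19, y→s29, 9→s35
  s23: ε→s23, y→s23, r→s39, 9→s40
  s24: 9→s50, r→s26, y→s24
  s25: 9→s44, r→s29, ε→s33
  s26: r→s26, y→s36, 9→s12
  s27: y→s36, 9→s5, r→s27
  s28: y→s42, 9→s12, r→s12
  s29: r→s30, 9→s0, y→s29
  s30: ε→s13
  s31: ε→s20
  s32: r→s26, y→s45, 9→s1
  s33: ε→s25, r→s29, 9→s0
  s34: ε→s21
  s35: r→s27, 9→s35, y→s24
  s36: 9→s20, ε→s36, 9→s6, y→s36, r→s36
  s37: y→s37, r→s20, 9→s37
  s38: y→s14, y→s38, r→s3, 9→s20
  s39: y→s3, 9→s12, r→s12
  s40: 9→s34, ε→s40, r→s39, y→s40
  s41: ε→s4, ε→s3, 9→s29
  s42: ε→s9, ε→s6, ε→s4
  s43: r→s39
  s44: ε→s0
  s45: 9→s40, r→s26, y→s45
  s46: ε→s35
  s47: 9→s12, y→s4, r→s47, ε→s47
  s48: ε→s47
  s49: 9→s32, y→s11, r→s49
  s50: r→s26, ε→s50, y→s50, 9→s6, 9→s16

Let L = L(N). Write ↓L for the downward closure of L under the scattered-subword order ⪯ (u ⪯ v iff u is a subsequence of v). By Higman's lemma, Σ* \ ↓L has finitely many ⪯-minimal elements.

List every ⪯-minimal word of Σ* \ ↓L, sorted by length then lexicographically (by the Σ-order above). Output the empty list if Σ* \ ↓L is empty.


A = [yr9r, 9ry9, r9r9r, r99rrr, 9y99yr].

|Q|=51, |F|=31, |δ|=141 (30 ε).
min D↑ (30 st, q0=0, F={21}): 0:r→1,y→2,9→3 1:r→1,y→4,9→5 2:r→6,y→2,9→7 3:r→8,y→9,9→3 4:r→6,y→4,9→5 5:r→10,y→11,9→12 6:r→6,y→6,9→13 7:r→10,y→9,9→7 8:r→8,y→14,9→15 9:r→10,y→9,9→16 10:r→10,y→14,9→17 11:r→10,y→11,9→18 12:r→19,y→20,9→12 13:r→21,y→13,9→13 14:r→14,y→14,9→21 15:r→10,y→14,9→22 16:r→10,y→16,9→23 17:r→21,y→24,9→17 18:r→19,y→18,9→25 19:r→17,y→26,9→17 20:r→19,y→20,9→18 21:r→21,y→21,9→21 22:r→19,y→27,9→22 23:r→28,y→13,9→23 24:r→21,y→24,9→21 25:r→29,y→13,9→25 26:r→24,y→26,9→21 27:r→26,y→27,9→21 28:r→28,y→24,9→17 29:r→17,y→24,9→17 (ε-aug+det+¬).
'yr9r': run [40, 32, 17, 7, 1] end={s20} ∉↓L; 4/4 single-dels accept.
'9ry9': N↓-sim [40, 33, 19, 10, 3] end={s20,s31,s6} rej; 4/4 single-dels accept.
'r9r9r': N↓-sim [40, 31, 24, 12, 6, 1] end={s20} ∉↓L; 5/5 del acc.
'r99rrr': N↓-sim [40, 31, 24, 19, 10, 5, 1] end={s20} rej; 6/6 single-dels accept.
'9y99yr': run [40, 33, 25, 20, 14, 6, 1] end={s20} — reject; 6/6 deletions ∈↓L.
5 minimals (antichain).


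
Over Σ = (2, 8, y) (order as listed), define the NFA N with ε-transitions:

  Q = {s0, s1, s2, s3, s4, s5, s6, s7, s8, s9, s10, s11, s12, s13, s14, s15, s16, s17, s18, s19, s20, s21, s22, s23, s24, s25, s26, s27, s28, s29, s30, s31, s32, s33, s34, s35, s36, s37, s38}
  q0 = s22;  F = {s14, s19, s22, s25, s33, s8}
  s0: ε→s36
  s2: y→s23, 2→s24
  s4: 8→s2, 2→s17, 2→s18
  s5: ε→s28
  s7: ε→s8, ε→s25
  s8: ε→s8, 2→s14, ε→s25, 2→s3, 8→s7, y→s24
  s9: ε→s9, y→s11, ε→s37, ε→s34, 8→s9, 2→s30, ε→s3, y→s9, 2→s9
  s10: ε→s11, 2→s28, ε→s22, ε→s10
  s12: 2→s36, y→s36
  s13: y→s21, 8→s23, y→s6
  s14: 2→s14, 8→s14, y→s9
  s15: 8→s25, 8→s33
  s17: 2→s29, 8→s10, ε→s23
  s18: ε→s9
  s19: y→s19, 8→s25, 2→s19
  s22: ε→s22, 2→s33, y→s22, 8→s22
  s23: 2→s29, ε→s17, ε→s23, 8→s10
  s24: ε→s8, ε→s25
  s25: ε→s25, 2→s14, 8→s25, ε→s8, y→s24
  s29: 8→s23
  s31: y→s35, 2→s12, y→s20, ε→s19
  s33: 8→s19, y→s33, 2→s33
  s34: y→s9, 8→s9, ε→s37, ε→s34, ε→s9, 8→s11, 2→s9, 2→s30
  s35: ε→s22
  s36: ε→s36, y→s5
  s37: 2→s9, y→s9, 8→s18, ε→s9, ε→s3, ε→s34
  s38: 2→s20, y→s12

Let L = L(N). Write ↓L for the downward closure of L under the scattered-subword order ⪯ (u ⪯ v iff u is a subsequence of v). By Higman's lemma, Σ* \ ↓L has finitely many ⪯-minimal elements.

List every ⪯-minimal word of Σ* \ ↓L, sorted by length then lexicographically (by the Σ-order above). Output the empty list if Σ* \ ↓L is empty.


Antichain: [2882y].

|Q|=39, |F|=6, |δ|=87 (31 ε).
min D↑ (6 st, q0=0, F={5}): 0:2→1,8→0,y→0 1:2→1,8→2,y→1 2:2→2,8→3,y→2 3:2→4,8→3,y→3 4:2→4,8→4,y→5 5:2→5,8→5,y→5.
'2882y': |S_i|=[15, 14, 13, 12, 8, 7] end={s11,s18,s3,s30,s34,s37,s9} rej; 5/5 single-dels accept.
1 words, ⪯-incomp.


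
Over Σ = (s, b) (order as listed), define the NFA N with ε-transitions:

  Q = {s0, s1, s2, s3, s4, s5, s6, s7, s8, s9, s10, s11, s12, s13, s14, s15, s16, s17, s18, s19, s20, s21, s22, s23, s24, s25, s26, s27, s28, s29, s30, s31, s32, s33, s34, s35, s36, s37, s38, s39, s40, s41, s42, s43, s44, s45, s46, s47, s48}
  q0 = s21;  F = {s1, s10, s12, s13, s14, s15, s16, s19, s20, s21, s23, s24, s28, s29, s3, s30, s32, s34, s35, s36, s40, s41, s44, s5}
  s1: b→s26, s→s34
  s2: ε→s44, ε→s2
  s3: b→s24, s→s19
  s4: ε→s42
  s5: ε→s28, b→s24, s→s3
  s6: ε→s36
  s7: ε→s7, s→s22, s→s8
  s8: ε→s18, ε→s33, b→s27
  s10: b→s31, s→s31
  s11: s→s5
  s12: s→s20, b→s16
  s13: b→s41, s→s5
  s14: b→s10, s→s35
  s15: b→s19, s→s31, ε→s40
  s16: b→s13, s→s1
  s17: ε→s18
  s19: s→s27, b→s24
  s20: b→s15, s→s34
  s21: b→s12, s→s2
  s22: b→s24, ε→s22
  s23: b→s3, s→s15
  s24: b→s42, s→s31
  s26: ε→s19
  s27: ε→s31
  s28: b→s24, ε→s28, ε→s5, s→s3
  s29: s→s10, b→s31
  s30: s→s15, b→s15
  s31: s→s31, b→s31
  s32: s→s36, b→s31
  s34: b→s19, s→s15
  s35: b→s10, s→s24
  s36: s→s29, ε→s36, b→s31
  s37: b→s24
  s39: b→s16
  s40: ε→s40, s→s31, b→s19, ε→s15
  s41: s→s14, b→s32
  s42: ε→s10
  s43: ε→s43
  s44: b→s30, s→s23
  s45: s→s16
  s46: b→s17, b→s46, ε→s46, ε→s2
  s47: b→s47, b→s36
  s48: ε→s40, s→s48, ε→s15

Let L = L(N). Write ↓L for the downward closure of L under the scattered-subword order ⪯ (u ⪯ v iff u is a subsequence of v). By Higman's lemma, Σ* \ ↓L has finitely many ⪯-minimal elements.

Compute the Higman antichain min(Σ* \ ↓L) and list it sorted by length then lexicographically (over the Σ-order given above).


|Q|=49, |F|=24, |δ|=87 (24 ε).
min D↑ (23 st, q0=0, F={12}): 0:s→1,b→2 1:s→3,b→4 2:s→5,b→6 3:s→7,b→8 4:s→7,b→7 5:s→9,b→7 6:s→10,b→11 7:s→12,b→13 8:s→13,b→14 9:s→7,b→13 10:s→9,b→13 11:s→15,b→16 12:s→12,b→12 13:s→12,b→14 14:s→12,b→17 15:s→8,b→14 16:s→18,b→19 17:s→12,b→12 18:s→20,b→17 19:s→21,b→12 20:s→14,b→17 21:s→22,b→12 22:s→17,b→12.
'ssss': |S_i|=[29, 23, 13, 8, 2] end={s27,s31} — reject; 4/4 del acc.
'sbss': run [29, 23, 11, 8, 2] end={s27,s31} ∉↓L; 4/4 deletions ∈↓L.
'sbbs': |S_i|=[29, 23, 11, 8, 2] end={s27,s31} rej; 4/4 single-dels accept.
'bsbs': |S_i|=[29, 25, 19, 9, 2] end={s27,s31} — reject; 4/4 del acc.
'ssbbbb': N↓-sim [29, 23, 13, 7, 4, 3, 1] end={s31} rej; 6/6 single-dels accept.
'bbbbbb': |S_i|=[29, 25, 22, 17, 10, 6, 1] end={s31} — reject; 6/6 single-dels accept.
6 minimals (antichain).

min(Σ*\↓L) = [ssss, sbss, sbbs, bsbs, ssbbbb, bbbbbb].


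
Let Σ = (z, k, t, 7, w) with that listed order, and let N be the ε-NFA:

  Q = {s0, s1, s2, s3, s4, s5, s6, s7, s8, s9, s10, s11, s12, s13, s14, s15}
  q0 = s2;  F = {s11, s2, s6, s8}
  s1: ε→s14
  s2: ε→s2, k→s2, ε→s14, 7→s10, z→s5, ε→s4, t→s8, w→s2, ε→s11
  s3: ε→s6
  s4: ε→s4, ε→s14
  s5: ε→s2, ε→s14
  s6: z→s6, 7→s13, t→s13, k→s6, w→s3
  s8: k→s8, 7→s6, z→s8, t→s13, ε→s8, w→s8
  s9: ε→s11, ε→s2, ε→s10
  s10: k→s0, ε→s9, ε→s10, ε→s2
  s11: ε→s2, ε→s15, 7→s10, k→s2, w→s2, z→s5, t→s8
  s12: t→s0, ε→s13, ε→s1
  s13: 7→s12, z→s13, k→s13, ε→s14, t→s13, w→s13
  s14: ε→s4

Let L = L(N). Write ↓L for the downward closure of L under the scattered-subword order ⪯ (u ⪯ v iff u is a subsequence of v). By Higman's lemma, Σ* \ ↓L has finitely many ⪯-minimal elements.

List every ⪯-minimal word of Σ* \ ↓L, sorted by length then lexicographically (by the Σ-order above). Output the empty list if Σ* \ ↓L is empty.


|Q|=16, |F|=4, |δ|=50 (23 ε).
min D↑ (4 st, q0=0, F={2}): 0:z→0,k→0,t→1,7→0,w→0 1:z→1,k→1,t→2,7→3,w→1 2:z→2,k→2,t→2,7→2,w→2 3:z→3,k→3,t→2,7→2,w→3 [Hopcroft].
'tt': |S_i|=[15, 9, 6] end={s0,s1,s12,s13,s14,s4} — reject; 2/2 deletions ∈↓L.
't77': |S_i|=[15, 9, 8, 6] end={s0,s1,s12,s13,s14,s4} — reject; 3/3 del acc.
2 obstructions.

Antichain: [tt, t77].


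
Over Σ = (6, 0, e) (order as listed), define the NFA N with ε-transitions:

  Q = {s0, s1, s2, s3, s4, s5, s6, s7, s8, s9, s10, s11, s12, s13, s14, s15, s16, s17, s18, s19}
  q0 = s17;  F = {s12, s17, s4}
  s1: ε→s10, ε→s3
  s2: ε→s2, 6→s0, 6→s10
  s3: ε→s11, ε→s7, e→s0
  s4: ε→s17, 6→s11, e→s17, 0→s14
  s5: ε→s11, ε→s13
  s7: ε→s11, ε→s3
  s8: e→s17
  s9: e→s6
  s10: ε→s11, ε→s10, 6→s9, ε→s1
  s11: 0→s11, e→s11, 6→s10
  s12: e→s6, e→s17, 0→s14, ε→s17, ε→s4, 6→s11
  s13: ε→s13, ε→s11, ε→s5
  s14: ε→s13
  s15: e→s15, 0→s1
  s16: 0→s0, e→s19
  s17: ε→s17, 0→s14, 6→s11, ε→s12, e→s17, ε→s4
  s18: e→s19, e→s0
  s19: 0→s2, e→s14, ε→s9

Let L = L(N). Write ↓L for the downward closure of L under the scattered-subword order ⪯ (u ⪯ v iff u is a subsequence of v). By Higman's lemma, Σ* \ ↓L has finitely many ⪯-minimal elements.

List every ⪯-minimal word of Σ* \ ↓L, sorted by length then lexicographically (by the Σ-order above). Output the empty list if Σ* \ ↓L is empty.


|Q|=20, |F|=3, |δ|=50 (23 ε).
min D↑ (2 st, q0=0, F={1}): 0:6→1,0→1,e→0 1:6→1,0→1,e→1.
'6': N↓-sim [14, 8] end={s0,s1,s10,s11,s3,s6,s7,s9} rej; 1/1 del acc.
'0': run [14, 11] end={s0,s1,s10,s11,s13,s14,s3,s5,s6,s7,s9} ∉↓L; 1/1 del acc.
2 obstructions.

Antichain: [6, 0].


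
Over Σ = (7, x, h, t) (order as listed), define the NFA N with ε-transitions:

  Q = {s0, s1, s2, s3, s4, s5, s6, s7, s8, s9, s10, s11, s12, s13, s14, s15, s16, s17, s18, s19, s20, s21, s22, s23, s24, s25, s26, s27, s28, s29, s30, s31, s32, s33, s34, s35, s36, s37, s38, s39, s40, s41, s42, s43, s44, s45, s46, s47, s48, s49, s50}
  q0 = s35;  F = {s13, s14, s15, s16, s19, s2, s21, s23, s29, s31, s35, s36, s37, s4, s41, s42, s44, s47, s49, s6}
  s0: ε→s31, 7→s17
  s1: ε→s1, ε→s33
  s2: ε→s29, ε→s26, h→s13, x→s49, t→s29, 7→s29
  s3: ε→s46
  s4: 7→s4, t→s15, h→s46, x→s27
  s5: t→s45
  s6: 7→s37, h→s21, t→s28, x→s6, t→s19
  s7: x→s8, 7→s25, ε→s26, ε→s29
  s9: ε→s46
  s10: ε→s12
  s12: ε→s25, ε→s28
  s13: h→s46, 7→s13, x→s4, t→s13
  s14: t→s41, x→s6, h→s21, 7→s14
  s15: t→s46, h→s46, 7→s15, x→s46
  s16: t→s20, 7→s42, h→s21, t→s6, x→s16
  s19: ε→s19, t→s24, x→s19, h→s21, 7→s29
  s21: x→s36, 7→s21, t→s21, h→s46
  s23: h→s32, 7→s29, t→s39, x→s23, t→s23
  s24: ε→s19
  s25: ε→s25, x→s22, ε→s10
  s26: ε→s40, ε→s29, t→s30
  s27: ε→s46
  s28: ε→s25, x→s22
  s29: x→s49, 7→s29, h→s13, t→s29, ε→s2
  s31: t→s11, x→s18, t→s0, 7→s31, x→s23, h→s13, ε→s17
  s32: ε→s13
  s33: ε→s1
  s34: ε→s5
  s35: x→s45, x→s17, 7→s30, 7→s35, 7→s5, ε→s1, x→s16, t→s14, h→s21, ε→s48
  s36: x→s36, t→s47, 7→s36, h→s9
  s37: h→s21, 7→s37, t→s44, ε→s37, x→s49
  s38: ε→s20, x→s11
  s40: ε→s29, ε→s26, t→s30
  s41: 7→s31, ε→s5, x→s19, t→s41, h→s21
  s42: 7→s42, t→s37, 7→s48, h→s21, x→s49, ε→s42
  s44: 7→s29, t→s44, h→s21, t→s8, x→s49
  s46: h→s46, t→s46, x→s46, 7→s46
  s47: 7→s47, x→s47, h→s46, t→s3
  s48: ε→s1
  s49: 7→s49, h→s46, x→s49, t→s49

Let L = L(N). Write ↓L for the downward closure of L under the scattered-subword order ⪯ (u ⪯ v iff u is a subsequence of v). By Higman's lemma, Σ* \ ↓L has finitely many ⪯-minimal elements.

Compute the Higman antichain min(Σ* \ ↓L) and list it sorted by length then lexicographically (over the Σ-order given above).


|Q|=51, |F|=20, |δ|=138 (34 ε).
min D↑ (20 st, q0=0, F={7}): 0:7→0,x→1,h→2,t→3 1:7→4,x→1,h→2,t→5 2:7→2,x→6,h→7,t→2 3:7→3,x→5,h→2,t→8 4:7→4,x→9,h→2,t→10 5:7→10,x→5,h→2,t→11 6:7→6,x→6,h→7,t→12 7:7→7,x→7,h→7,t→7 8:7→13,x→11,h→2,t→8 9:7→9,x→9,h→7,t→9 10:7→10,x→9,h→2,t→14 11:7→15,x→11,h→2,t→11 12:7→12,x→12,h→7,t→7 13:7→13,x→16,h→17,t→13 14:7→15,x→9,h→2,t→14 15:7→15,x→9,h→17,t→15 16:7→15,x→16,h→17,t→16 17:7→17,x→18,h→7,t→17 18:7→18,x→7,h→7,t→19 19:7→19,x→7,h→7,t→7.
'hh': N↓-sim [46, 11, 2] end={s46,s9} rej; 2/2 del acc.
'x7xh': run [46, 39, 23, 9, 2] end={s46,s9} — reject; 4/4 deletions ∈↓L.
'hxtt': N↓-sim [46, 11, 8, 4, 2] end={s3,s46} rej; 4/4 del acc.
'tt7hxx': run [46, 40, 36, 24, 7, 4, 2] end={s27,s46} — reject; 6/6 deletions ∈↓L.
4 obstructions.

min(Σ*\↓L) = [hh, x7xh, hxtt, tt7hxx].


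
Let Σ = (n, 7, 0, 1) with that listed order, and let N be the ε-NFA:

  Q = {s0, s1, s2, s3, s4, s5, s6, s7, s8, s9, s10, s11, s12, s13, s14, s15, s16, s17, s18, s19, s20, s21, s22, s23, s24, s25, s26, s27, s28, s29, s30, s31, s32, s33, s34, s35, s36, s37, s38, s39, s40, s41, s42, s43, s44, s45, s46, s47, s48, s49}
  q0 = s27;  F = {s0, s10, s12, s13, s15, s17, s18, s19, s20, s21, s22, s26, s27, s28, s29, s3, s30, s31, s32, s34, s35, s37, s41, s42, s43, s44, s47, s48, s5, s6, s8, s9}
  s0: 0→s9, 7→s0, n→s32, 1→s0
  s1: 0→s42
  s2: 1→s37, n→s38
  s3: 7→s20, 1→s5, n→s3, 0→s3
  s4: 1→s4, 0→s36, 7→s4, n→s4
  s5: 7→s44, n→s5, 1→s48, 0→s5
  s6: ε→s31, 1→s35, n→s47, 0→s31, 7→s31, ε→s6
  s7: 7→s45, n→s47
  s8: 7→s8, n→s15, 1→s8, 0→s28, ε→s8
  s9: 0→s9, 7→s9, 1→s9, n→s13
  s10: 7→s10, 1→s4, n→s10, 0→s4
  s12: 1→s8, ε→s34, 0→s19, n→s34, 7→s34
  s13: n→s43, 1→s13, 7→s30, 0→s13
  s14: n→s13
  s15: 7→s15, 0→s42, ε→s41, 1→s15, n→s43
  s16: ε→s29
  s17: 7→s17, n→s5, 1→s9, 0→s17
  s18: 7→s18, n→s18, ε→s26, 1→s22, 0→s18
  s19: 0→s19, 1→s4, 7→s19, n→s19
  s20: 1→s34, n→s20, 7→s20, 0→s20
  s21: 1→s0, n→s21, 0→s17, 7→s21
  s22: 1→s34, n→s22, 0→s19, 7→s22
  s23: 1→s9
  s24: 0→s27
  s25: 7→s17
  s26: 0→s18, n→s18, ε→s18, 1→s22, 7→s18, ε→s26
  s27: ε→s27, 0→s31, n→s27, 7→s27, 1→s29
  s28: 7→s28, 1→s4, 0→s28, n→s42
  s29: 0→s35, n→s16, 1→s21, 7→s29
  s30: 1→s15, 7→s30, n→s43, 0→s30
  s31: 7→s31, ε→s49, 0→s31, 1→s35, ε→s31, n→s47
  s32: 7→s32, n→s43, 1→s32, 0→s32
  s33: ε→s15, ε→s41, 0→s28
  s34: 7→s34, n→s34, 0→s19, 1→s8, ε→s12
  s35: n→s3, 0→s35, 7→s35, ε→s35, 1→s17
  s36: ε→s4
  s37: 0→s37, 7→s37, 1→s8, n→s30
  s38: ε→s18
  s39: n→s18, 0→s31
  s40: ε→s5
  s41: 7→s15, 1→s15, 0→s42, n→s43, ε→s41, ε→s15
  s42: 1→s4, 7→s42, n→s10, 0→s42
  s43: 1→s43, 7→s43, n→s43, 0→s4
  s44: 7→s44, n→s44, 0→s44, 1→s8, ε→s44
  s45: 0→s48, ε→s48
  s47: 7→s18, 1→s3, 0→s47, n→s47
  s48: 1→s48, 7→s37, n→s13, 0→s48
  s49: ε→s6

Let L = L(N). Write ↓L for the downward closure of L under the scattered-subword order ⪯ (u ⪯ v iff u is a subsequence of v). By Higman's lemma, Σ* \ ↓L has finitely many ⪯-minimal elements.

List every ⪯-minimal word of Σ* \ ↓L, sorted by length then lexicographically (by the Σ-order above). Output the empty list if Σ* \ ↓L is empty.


|Q|=50, |F|=32, |δ|=169 (24 ε).
min D↑ (29 st, q0=0, F={21}): 0:n→0,7→0,0→1,1→2 1:n→3,7→1,0→1,1→4 2:n→2,7→2,0→4,1→5 3:n→3,7→6,0→3,1→7 4:n→7,7→4,0→4,1→8 5:n→5,7→5,0→8,1→9 6:n→6,7→6,0→6,1→10 7:n→7,7→11,0→7,1→12 8:n→12,7→8,0→8,1→13 9:n→14,7→9,0→13,1→9 10:n→10,7→10,0→15,1→16 11:n→11,7→11,0→11,1→16 12:n→12,7→17,0→12,1→18 13:n→19,7→13,0→13,1→13 14:n→20,7→14,0→14,1→14 15:n→15,7→15,0→15,1→21 16:n→16,7→16,0→15,1→22 17:n→17,7→17,0→17,1→22 18:n→19,7→23,0→18,1→18 19:n→20,7→24,0→19,1→19 20:n→20,7→20,0→21,1→20 21:n→21,7→21,0→21,1→21 22:n→25,7→22,0→26,1→22 23:n→24,7→23,0→23,1→22 24:n→20,7→24,0→24,1→25 25:n→20,7→25,0→27,1→25 26:n→27,7→26,0→26,1→21 27:n→28,7→27,0→27,1→21 28:n→28,7→28,0→21,1→21 [Hopcroft].
'0n7101': run [36, 31, 24, 19, 13, 6, 2] end={s36,s4} ∉↓L; 6/6 single-dels accept.
'111nn0': |S_i|=[36, 29, 23, 16, 10, 4, 2] end={s36,s4} rej; 6/6 single-dels accept.
2 words, ⪯-incomp.

Antichain: [0n7101, 111nn0].


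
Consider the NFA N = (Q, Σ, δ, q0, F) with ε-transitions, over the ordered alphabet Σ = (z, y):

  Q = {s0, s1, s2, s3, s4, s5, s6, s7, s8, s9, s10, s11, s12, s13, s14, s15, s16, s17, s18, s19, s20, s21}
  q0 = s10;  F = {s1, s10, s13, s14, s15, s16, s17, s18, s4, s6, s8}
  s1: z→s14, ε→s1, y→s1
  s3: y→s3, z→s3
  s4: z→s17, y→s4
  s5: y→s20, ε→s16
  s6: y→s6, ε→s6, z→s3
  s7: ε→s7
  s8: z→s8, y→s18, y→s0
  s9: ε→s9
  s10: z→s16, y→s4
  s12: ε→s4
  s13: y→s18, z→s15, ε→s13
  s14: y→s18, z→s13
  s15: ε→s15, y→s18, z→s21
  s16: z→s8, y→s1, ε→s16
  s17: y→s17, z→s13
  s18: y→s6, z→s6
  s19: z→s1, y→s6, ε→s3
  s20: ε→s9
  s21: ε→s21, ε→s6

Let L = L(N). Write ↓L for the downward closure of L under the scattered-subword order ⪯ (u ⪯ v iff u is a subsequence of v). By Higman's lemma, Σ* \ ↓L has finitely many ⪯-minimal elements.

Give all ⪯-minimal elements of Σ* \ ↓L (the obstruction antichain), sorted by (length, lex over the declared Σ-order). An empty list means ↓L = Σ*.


|Q|=22, |F|=11, |δ|=41 (13 ε).
min D↑ (12 st, q0=0, F={11}): 0:z→1,y→2 1:z→3,y→4 2:z→5,y→2 3:z→3,y→6 4:z→7,y→4 5:z→8,y→5 6:z→9,y→9 7:z→8,y→6 8:z→10,y→6 9:z→11,y→9 10:z→9,y→6 11:z→11,y→11.
'zzyzz': run [14, 12, 9, 4, 2, 1] end={s3} — reject; 5/5 del acc.
'zzyyz': N↓-sim [14, 12, 9, 4, 2, 1] end={s3} ∉↓L; 5/5 single-dels accept.
'yzzzzz': |S_i|=[14, 11, 8, 6, 5, 3, 1] end={s3} rej; 6/6 single-dels accept.
3 obstructions.

min(Σ*\↓L) = [zzyzz, zzyyz, yzzzzz].


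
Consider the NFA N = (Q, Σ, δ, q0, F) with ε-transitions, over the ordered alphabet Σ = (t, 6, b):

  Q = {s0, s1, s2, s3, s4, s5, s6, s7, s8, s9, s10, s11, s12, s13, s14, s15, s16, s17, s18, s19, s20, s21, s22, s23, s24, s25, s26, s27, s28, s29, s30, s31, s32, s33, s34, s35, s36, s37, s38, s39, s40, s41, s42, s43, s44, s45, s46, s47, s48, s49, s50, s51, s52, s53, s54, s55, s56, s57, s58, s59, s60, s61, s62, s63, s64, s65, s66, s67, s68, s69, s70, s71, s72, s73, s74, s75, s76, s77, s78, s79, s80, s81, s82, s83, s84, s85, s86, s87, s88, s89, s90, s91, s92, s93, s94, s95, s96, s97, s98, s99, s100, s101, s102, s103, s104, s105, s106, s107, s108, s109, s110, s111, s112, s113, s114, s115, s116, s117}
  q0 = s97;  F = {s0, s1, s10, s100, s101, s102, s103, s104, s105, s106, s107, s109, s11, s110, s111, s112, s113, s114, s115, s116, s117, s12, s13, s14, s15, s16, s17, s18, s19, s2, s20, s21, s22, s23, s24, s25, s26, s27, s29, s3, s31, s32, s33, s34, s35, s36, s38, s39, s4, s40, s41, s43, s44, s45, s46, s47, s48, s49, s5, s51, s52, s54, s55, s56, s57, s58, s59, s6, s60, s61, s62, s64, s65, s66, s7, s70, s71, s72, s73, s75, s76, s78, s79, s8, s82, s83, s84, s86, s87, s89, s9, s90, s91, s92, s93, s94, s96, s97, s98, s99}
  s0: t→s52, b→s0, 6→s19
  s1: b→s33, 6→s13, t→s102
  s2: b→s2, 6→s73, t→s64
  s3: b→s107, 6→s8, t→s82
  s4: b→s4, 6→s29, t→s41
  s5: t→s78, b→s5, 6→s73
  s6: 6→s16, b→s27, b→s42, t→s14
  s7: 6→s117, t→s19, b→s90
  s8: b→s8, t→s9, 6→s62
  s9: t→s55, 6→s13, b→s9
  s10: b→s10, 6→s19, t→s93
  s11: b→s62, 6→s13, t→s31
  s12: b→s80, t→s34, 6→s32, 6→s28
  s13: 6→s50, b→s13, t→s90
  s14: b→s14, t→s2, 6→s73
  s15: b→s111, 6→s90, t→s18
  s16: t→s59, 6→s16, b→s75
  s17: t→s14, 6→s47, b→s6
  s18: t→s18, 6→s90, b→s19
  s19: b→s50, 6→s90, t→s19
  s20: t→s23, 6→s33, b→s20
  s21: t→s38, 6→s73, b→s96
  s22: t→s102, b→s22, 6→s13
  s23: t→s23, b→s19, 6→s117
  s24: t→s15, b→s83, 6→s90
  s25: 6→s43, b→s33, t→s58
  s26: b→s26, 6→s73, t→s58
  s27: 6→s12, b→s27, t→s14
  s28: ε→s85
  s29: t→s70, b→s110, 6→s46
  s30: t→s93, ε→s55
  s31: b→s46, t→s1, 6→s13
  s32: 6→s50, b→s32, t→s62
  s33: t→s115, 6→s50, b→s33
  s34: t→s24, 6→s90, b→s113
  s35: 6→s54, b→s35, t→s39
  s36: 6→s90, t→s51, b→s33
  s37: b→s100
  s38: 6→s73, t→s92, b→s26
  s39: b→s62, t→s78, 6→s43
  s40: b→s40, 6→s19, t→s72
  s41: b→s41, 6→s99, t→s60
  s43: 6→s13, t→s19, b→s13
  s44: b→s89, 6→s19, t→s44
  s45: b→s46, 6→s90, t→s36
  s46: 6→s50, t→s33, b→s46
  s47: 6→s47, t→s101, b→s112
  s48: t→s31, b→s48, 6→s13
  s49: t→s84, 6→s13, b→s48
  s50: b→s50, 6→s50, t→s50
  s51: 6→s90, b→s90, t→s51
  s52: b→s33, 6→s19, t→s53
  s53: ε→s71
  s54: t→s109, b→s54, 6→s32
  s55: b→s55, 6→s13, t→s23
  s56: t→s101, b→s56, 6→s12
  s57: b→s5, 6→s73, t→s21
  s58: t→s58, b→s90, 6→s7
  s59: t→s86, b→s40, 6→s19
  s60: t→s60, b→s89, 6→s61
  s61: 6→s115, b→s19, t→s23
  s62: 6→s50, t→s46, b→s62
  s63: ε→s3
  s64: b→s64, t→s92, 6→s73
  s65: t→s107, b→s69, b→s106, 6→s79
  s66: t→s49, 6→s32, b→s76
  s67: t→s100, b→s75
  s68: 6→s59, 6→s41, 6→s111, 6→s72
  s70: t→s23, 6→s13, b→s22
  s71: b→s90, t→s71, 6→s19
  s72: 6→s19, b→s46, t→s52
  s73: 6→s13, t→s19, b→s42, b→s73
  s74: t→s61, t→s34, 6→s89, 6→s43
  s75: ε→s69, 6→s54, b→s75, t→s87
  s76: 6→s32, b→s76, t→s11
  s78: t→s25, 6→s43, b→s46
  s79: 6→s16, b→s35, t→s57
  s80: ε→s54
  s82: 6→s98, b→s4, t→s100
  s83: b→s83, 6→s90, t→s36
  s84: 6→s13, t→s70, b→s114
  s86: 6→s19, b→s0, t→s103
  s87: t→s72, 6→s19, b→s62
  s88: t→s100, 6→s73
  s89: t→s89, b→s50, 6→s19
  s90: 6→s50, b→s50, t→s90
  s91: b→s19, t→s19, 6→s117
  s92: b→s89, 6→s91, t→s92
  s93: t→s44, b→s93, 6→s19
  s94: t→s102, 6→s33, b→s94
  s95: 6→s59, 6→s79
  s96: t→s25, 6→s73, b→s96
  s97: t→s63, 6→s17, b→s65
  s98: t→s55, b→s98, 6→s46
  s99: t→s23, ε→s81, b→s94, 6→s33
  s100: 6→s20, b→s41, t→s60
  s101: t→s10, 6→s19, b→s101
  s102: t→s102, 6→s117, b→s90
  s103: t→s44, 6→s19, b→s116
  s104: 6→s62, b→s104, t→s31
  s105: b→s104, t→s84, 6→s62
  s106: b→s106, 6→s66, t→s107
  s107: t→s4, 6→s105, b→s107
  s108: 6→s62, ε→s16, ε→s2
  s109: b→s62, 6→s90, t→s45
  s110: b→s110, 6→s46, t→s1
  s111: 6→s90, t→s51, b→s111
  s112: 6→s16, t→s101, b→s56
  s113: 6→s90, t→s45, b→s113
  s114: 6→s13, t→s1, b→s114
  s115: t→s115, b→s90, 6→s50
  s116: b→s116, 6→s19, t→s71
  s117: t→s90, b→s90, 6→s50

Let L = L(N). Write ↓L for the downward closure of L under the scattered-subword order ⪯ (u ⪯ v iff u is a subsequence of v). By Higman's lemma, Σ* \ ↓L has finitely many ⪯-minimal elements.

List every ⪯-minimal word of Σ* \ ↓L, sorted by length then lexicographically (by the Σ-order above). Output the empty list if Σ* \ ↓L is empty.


|Q|=118, |F|=100, |δ|=333 (9 ε).
min D↑ (101 st, q0=0, F={34}): 0:t→1,6→2,b→3 1:t→4,6→5,b→6 2:t→7,6→8,b→9 3:t→6,6→10,b→11 4:t→12,6→13,b→14 5:t→15,6→16,b→5 6:t→14,6→17,b→6 7:t→18,6→19,b→7 8:t→20,6→8,b→21 9:t→7,6→22,b→23 10:t→24,6→22,b→25 11:t→6,6→26,b→11 12:t→27,6→28,b→29 13:t→30,6→31,b→13 14:t→29,6→32,b→14 15:t→30,6→33,b→15 16:t→31,6→34,b→16 17:t→35,6→16,b→36 18:t→37,6→19,b→18 19:t→38,6→33,b→19 20:t→39,6→38,b→20 21:t→20,6→22,b→40 22:t→41,6→22,b→42 23:t→7,6→43,b→23 24:t→44,6→19,b→45 25:t→46,6→47,b→25 26:t→48,6→49,b→50 27:t→27,6→51,b→52 28:t→53,6→54,b→28 29:t→27,6→55,b→29 30:t→53,6→33,b→30 31:t→54,6→34,b→31 32:t→56,6→31,b→57 33:t→58,6→34,b→33 34:t→34,6→34,b→34 35:t→56,6→33,b→59 36:t→60,6→16,b→36 37:t→61,6→19,b→37 38:t→38,6→58,b→34 39:t→62,6→38,b→39 40:t→20,6→43,b→40 41:t→63,6→38,b→64 42:t→65,6→47,b→42 43:t→66,6→49,b→47 44:t→67,6→19,b→68 45:t→69,6→19,b→45 46:t→69,6→70,b→16 47:t→71,6→49,b→47 48:t→35,6→33,b→72 49:t→16,6→34,b→49 50:t→73,6→49,b→50 51:t→53,6→74,b→38 52:t→52,6→38,b→34 53:t→53,6→75,b→38 54:t→74,6→34,b→54 55:t→53,6→54,b→76 56:t→53,6→33,b→77 57:t→78,6→31,b→57 58:t→58,6→34,b→34 59:t→78,6→33,b→59 60:t→78,6→33,b→31 61:t→61,6→79,b→52 62:t→80,6→38,b→62 63:t→81,6→38,b→82 64:t→83,6→38,b→64 65:t→83,6→38,b→16 66:t→84,6→58,b→85 67:t→61,6→19,b→86 68:t→87,6→19,b→68 69:t→87,6→70,b→31 70:t→38,6→33,b→33 71:t→88,6→58,b→16 72:t→60,6→33,b→72 73:t→60,6→33,b→16 74:t→74,6→34,b→58 75:t→58,6→34,b→58 76:t→89,6→54,b→76 77:t→89,6→33,b→77 78:t→89,6→33,b→54 79:t→38,6→75,b→38 80:t→80,6→38,b→52 81:t→80,6→38,b→90 82:t→91,6→38,b→82 83:t→91,6→38,b→31 84:t→92,6→58,b→93 85:t→88,6→58,b→85 86:t→94,6→19,b→86 87:t→94,6→70,b→54 88:t→95,6→58,b→31 89:t→89,6→75,b→58 90:t→96,6→38,b→90 91:t→96,6→38,b→54 92:t→97,6→58,b→98 93:t→95,6→58,b→93 94:t→94,6→99,b→58 95:t→100,6→58,b→54 96:t→96,6→38,b→58 97:t→97,6→58,b→38 98:t→100,6→58,b→98 99:t→38,6→75,b→58 100:t→100,6→58,b→58 (ε-aug+det+¬).
't666': |S_i|=[109, 87, 35, 8, 1] end={s50} ∉↓L; 4/4 single-dels accept.
'6t6tb': N↓-sim [109, 98, 68, 10, 3, 1] end={s50} ∉↓L; 5/5 deletions ∈↓L.
'66t6b': run [109, 98, 53, 34, 3, 1] end={s50} — reject; 5/5 single-dels accept.
'bb666': |S_i|=[109, 102, 91, 52, 11, 1] end={s50} rej; 5/5 del acc.
'ttttbb': N↓-sim [109, 87, 66, 45, 19, 4, 1] end={s50} ∉↓L; 6/6 single-dels accept.
'b6btb6': N↓-sim [109, 102, 81, 53, 29, 7, 1] end={s50} — reject; 6/6 del acc.
6 minimals (antichain).

Antichain: [t666, 6t6tb, 66t6b, bb666, ttttbb, b6btb6].


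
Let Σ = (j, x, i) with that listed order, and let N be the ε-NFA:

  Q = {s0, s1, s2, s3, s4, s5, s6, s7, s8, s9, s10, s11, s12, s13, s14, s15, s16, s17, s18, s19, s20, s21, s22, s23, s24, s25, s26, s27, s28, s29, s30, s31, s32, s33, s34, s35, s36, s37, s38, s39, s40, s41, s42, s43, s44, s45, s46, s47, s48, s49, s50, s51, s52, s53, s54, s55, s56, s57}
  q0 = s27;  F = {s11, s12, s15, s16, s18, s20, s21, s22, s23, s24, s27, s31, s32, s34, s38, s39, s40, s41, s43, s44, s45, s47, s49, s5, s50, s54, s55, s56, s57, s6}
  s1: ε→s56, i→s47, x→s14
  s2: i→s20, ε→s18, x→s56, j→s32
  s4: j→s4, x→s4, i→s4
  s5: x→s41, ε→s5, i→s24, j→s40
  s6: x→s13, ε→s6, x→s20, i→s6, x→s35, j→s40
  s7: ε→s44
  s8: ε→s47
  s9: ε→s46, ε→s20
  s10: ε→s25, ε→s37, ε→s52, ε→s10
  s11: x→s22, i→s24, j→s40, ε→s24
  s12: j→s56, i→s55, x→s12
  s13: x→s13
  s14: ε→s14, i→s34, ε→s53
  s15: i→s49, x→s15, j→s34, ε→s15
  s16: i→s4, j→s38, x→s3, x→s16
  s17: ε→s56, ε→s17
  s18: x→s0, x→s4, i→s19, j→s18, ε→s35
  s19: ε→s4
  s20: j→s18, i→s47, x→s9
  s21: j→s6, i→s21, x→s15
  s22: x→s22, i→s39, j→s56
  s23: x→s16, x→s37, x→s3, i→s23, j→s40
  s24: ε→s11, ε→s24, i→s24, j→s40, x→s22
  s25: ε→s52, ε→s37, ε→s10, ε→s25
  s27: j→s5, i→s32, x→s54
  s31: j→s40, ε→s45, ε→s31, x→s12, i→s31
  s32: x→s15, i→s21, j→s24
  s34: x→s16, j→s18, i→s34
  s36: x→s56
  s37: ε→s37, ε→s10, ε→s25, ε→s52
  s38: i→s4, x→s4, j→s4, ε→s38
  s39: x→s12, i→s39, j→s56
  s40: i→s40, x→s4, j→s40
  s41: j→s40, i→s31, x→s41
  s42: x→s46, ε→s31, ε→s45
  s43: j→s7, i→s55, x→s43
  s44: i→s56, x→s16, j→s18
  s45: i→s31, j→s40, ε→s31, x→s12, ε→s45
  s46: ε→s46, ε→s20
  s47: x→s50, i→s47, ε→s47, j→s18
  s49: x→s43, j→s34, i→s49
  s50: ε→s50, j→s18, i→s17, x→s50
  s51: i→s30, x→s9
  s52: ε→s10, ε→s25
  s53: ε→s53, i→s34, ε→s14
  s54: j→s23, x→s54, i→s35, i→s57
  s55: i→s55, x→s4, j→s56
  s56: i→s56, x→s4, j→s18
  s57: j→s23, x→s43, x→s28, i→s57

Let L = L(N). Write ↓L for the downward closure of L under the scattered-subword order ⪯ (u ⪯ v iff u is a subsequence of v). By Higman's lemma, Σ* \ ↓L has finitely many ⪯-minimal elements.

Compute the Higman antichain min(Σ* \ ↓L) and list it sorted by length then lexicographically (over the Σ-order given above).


|Q|=58, |F|=30, |δ|=158 (45 ε).
min D↑ (29 st, q0=0, F={11}): 0:j→1,x→2,i→3 1:j→4,x→5,i→6 2:j→7,x→2,i→8 3:j→6,x→9,i→10 4:j→4,x→11,i→4 5:j→4,x→5,i→12 6:j→4,x→13,i→6 7:j→4,x→14,i→7 8:j→7,x→15,i→8 9:j→16,x→9,i→17 10:j→18,x→9,i→10 11:j→11,x→11,i→11 12:j→4,x→19,i→12 13:j→20,x→13,i→21 14:j→22,x→14,i→11 15:j→23,x→15,i→24 16:j→25,x→14,i→16 17:j→16,x→15,i→17 18:j→4,x→26,i→18 19:j→20,x→19,i→24 20:j→25,x→11,i→20 21:j→20,x→19,i→21 22:j→11,x→11,i→11 23:j→25,x→14,i→20 24:j→20,x→11,i→24 25:j→25,x→11,i→11 26:j→25,x→26,i→27 27:j→25,x→28,i→27 28:j→25,x→28,i→20 (ε-aug+det+¬).
'jjx': N↓-sim [45, 36, 8, 2] end={s0,s4} ∉↓L; 3/3 deletions ∈↓L.
'xjxi': |S_i|=[45, 38, 18, 9, 1] end={s4} ∉↓L; 4/4 deletions ∈↓L.
'xjxjj': run [45, 38, 18, 9, 2, 1] end={s4} ∉↓L; 5/5 deletions ∈↓L.
'xixix': N↓-sim [45, 38, 30, 21, 8, 2] end={s0,s4} rej; 5/5 del acc.
'ixjji': N↓-sim [45, 41, 31, 12, 6, 2] end={s19,s4} — reject; 5/5 del acc.
'iijxji': N↓-sim [45, 41, 40, 26, 20, 6, 2] end={s19,s4} — reject; 6/6 del acc.
6 obstructions.

Antichain: [jjx, xjxi, xjxjj, xixix, ixjji, iijxji].
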